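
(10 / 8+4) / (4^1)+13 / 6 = 167 / 48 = 3.48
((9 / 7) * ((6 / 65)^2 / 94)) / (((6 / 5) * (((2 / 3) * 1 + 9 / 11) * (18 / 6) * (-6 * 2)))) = -0.00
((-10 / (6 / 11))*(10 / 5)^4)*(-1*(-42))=-12320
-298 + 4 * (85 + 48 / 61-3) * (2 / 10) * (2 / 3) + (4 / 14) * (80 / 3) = -315418 / 1281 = -246.23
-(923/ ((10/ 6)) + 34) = -2939/ 5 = -587.80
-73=-73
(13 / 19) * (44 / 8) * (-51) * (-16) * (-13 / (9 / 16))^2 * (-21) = -5889787904 / 171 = -34443204.12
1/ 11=0.09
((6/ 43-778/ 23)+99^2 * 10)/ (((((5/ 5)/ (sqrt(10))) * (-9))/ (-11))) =1065884314 * sqrt(10)/ 8901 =378679.04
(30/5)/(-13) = -6/13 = -0.46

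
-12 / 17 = -0.71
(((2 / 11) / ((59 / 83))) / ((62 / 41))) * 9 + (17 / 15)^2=12705466 / 4526775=2.81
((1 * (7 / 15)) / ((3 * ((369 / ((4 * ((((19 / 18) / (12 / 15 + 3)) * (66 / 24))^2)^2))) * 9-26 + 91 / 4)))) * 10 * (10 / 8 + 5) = 457531250 / 114594579837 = 0.00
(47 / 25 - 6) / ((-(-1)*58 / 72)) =-3708 / 725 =-5.11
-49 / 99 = -0.49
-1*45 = -45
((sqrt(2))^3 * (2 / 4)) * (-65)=-65 * sqrt(2)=-91.92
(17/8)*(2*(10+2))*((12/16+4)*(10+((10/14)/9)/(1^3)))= 2441.73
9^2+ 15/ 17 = 1392/ 17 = 81.88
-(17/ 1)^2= -289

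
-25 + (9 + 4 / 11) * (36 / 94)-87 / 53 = -631742 / 27401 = -23.06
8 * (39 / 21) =104 / 7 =14.86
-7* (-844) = 5908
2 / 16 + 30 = 241 / 8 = 30.12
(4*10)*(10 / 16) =25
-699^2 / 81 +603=-48862 / 9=-5429.11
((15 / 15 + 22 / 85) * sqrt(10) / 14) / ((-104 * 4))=-107 * sqrt(10) / 495040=-0.00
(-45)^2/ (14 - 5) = 225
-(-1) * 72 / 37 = 72 / 37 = 1.95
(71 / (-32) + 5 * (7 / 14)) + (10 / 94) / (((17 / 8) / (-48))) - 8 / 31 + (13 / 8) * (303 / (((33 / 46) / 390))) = 2333736227827 / 8718688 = 267670.57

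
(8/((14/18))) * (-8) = -576/7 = -82.29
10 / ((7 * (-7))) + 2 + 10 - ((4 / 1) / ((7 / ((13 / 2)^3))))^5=-51185893007746629 / 537824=-95172199469.99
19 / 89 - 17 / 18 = -1171 / 1602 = -0.73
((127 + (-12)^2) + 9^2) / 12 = 88 / 3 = 29.33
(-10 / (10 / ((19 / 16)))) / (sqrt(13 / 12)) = -19*sqrt(39) / 104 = -1.14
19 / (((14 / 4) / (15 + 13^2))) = 6992 / 7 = 998.86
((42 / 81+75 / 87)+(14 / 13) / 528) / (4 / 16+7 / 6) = 1238491 / 1268982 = 0.98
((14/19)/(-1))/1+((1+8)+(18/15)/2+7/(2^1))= 2349/190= 12.36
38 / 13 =2.92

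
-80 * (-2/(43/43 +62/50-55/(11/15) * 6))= -2000/5597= -0.36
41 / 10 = 4.10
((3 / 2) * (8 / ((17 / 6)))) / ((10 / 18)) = 648 / 85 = 7.62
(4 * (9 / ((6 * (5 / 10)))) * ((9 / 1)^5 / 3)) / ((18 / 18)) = 236196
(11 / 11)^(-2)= 1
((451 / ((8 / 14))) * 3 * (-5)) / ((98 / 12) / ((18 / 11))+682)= -23247 / 1349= -17.23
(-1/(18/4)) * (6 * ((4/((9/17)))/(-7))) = 272/189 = 1.44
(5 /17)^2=25 /289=0.09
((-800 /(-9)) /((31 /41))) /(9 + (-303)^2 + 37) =0.00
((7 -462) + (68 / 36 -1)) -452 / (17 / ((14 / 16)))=-146077 / 306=-477.38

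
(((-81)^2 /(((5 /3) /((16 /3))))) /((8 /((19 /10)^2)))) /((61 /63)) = 149216823 /15250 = 9784.71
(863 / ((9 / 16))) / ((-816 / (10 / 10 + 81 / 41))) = -105286 / 18819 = -5.59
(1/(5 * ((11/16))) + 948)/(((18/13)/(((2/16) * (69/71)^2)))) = 89669203/1109020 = 80.85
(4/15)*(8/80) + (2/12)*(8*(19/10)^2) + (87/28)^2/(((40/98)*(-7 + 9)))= 53333/3200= 16.67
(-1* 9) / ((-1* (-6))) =-3 / 2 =-1.50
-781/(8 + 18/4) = -62.48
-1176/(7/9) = -1512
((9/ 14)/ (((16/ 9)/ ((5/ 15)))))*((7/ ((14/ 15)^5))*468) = 2398865625/ 4302592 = 557.54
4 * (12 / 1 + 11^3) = 5372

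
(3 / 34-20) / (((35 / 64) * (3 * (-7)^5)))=21664 / 30000495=0.00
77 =77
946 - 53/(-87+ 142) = 51977/55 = 945.04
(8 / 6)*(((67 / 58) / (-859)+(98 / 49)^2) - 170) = -16541038 / 74733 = -221.34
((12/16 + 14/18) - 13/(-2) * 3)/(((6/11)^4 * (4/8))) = 11083237/23328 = 475.10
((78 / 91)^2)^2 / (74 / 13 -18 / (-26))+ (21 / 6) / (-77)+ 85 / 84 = 27646753 / 26305356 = 1.05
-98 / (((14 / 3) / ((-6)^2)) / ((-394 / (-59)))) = -297864 / 59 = -5048.54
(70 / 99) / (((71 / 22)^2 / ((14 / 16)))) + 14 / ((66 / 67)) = 7122332 / 499059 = 14.27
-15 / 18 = -5 / 6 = -0.83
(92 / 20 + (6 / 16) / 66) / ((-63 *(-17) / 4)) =193 / 11220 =0.02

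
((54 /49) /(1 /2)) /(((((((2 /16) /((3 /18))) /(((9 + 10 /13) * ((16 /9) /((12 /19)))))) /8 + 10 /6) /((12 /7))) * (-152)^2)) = 987552 /10084920643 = 0.00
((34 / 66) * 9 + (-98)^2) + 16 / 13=1374211 / 143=9609.87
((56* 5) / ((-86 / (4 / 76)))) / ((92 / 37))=-1295 / 18791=-0.07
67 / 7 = 9.57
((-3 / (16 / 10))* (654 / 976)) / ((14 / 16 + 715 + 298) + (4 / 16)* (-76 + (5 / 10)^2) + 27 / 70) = -171675 / 136000964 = -0.00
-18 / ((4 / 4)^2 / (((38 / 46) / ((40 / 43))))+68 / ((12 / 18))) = -7353 / 42127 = -0.17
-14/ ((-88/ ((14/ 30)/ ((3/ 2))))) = 49/ 990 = 0.05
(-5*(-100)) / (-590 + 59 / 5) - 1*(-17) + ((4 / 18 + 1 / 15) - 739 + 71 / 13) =-1212808846 / 1691235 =-717.11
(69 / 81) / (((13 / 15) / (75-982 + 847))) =-2300 / 39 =-58.97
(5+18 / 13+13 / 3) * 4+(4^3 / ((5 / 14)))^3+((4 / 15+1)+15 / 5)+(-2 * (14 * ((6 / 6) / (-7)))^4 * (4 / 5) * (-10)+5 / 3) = 28055088229 / 4875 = 5754889.89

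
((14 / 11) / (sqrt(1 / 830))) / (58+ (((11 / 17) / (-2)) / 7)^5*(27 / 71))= 759051372140992*sqrt(830) / 34591055339735917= 0.63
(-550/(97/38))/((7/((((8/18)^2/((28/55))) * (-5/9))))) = 22990000/3464937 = 6.64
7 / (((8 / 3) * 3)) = 7 / 8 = 0.88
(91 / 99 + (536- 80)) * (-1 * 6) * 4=-361880 / 33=-10966.06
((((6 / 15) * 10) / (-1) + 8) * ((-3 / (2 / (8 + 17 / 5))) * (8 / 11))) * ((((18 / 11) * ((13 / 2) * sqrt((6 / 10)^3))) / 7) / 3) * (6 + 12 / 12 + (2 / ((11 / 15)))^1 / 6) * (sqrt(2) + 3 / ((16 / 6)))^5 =-125396453403 * sqrt(30) / 149072000 - 1418644531863 * sqrt(15) / 1192576000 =-9214.49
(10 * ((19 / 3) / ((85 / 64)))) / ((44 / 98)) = 59584 / 561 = 106.21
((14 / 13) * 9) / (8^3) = 63 / 3328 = 0.02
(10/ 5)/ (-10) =-1/ 5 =-0.20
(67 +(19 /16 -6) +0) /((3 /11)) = 10945 /48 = 228.02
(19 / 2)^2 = 361 / 4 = 90.25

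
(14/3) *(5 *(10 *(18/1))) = 4200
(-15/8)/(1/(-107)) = 1605/8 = 200.62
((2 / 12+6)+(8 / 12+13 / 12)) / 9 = 0.88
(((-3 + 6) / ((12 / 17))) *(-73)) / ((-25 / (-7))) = -8687 / 100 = -86.87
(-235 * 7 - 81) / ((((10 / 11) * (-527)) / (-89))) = -844877 / 2635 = -320.64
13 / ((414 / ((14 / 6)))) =91 / 1242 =0.07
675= 675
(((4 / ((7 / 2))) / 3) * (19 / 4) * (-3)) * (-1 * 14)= 76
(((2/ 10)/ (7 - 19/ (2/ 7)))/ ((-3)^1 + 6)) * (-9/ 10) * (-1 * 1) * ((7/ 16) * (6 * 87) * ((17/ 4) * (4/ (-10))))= 783/ 2000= 0.39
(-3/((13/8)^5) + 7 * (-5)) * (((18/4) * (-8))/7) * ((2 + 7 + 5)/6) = 157122708/371293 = 423.18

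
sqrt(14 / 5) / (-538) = -0.00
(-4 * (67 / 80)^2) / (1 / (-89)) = 249.70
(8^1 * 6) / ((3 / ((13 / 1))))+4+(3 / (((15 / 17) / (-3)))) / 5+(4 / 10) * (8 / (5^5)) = 3280641 / 15625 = 209.96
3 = 3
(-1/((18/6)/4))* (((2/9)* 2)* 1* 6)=-32/9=-3.56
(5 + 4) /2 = 9 /2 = 4.50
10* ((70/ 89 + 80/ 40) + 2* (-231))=-4592.13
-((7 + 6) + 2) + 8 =-7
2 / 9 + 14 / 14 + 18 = 173 / 9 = 19.22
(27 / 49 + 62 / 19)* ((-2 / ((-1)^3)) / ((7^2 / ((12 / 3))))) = 28408 / 45619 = 0.62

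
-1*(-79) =79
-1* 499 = -499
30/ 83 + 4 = 362/ 83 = 4.36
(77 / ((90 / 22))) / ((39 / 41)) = 34727 / 1755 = 19.79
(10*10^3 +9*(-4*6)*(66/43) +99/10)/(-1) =-4161697/430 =-9678.37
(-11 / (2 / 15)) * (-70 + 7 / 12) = 45815 / 8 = 5726.88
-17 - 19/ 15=-274/ 15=-18.27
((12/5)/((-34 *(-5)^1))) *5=0.07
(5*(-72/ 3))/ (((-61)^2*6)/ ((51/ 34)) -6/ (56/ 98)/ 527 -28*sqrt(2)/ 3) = -0.01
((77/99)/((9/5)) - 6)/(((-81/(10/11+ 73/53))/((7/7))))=54653/347733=0.16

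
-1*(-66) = 66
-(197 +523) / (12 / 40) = -2400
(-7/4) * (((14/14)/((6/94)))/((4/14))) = -2303/24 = -95.96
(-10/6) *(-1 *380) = 1900/3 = 633.33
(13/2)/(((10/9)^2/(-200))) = -1053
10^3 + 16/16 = 1001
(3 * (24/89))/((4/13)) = 234/89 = 2.63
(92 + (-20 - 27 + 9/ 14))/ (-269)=-639/ 3766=-0.17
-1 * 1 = -1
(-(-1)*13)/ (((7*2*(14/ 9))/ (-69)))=-8073/ 196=-41.19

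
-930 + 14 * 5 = -860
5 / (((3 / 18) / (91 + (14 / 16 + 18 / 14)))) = 78255 / 28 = 2794.82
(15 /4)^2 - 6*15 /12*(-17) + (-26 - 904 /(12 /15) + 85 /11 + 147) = -151309 /176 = -859.71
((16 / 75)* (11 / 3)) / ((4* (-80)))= -11 / 4500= -0.00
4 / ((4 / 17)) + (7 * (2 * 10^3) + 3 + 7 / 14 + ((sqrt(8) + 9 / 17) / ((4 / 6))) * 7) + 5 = 21 * sqrt(2) + 238528 / 17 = 14060.76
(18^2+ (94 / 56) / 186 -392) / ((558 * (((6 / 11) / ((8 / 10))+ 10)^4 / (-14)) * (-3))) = -10368668354 / 237399530450625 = -0.00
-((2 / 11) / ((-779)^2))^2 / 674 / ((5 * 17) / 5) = -2 / 255278373005582729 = -0.00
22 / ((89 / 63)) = 1386 / 89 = 15.57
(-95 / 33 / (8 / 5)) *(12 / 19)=-25 / 22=-1.14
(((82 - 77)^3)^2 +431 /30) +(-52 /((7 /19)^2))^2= 162406.54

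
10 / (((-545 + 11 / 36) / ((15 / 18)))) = -300 / 19609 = -0.02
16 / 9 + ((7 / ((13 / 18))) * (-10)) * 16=-181232 / 117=-1548.99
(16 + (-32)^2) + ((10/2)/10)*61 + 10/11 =23571/22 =1071.41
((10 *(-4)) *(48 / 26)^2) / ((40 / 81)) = -46656 / 169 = -276.07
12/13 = 0.92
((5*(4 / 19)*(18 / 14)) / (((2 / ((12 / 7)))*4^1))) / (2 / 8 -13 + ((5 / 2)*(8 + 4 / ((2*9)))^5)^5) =775329826707200795871868920 / 19566029723523837032344738822456942793785269182207231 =0.00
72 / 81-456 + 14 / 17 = -69506 / 153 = -454.29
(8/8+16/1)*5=85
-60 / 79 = -0.76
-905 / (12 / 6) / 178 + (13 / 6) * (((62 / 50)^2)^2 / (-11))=-13803043219 / 4589062500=-3.01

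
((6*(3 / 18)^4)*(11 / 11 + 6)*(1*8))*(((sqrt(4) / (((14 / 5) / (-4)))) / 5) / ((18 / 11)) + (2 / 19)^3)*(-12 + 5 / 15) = 5263790 / 5000211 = 1.05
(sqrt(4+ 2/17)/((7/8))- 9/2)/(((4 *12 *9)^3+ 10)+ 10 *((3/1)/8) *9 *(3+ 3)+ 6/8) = -18/322487125+ 32 *sqrt(1190)/38375967875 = -0.00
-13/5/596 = -13/2980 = -0.00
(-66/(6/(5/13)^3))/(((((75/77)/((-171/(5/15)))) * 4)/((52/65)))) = 144837/2197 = 65.92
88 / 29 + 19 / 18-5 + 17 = 8399 / 522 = 16.09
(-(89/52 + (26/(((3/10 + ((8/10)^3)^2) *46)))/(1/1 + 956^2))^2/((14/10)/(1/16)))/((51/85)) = -9000833325923160277714923075/41296011111473676981895343872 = -0.22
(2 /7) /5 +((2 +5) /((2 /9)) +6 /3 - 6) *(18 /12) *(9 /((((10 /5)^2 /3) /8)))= 155929 /70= 2227.56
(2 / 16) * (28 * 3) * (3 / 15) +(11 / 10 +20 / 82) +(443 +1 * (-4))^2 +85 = 39525936 / 205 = 192809.44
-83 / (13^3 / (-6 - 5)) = 913 / 2197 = 0.42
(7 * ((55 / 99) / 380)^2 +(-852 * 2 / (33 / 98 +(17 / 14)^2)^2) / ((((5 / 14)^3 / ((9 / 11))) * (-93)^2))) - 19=-22032864661723801 / 1097328469050000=-20.08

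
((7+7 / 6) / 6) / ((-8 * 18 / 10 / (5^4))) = -153125 / 2592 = -59.08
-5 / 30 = -0.17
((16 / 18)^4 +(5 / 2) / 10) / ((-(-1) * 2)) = 22945 / 52488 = 0.44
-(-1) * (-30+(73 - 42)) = 1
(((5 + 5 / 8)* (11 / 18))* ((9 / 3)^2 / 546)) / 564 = 55 / 547456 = 0.00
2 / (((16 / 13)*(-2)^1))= -13 / 16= -0.81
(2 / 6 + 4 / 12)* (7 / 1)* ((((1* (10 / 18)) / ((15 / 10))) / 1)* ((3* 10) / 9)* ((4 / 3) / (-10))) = -560 / 729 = -0.77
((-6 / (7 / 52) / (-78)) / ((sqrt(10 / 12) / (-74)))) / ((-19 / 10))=592*sqrt(30) / 133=24.38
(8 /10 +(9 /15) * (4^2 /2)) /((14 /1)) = 2 /5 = 0.40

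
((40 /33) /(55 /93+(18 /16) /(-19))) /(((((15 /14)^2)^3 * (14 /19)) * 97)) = 385202456576 /18286602778125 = 0.02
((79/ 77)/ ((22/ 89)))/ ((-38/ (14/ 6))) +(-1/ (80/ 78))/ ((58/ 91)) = -28555433/ 16001040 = -1.78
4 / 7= 0.57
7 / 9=0.78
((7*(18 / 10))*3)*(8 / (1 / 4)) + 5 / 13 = 78649 / 65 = 1209.98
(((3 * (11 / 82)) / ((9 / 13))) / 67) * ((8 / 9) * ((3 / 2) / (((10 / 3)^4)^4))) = 0.00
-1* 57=-57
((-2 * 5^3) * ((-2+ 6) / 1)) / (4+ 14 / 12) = -6000 / 31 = -193.55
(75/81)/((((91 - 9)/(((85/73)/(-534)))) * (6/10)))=-10625/258918444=-0.00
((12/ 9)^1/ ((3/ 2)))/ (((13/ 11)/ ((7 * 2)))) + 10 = 2402/ 117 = 20.53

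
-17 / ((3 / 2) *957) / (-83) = 34 / 238293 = 0.00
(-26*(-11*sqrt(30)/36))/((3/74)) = 5291*sqrt(30)/27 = 1073.33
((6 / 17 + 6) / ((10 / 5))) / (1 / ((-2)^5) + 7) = 1728 / 3791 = 0.46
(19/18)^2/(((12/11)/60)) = 19855/324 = 61.28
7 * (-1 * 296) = -2072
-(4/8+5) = -11/2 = -5.50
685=685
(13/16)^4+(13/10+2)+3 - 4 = 896469/327680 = 2.74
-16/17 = -0.94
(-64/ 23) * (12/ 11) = -768/ 253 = -3.04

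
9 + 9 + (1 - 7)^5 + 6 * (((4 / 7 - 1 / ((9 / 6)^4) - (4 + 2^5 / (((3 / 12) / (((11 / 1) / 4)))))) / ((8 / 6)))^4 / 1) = 12915067325205491174 / 425329947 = 30364820103.31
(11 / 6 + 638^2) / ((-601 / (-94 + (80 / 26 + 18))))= 385879450 / 7813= 49389.41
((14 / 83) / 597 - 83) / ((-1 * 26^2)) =316363 / 2576652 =0.12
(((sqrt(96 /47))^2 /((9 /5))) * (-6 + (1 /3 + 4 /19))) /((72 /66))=-136840 /24111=-5.68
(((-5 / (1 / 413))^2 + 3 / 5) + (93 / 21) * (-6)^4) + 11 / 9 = 1345039369 / 315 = 4269966.25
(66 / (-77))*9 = -54 / 7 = -7.71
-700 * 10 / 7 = -1000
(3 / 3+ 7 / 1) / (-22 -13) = -0.23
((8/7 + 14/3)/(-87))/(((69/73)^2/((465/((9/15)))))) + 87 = 252899239/8698347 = 29.07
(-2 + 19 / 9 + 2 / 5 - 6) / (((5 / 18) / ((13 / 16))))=-3211 / 200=-16.06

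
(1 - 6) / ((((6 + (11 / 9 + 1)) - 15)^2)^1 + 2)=-405 / 3883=-0.10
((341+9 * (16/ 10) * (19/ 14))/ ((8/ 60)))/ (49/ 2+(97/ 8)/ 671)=33869396/ 307097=110.29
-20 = -20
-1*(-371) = 371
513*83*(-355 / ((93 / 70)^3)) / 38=-5053247500 / 29791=-169623.29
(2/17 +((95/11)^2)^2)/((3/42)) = 19385658698/248897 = 77886.27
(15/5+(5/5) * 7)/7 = 10/7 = 1.43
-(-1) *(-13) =-13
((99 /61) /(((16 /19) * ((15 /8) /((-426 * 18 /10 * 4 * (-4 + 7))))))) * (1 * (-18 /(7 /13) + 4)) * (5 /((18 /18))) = 1391682.74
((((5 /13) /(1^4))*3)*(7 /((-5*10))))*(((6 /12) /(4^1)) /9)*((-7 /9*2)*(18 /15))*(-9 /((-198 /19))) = 931 /257400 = 0.00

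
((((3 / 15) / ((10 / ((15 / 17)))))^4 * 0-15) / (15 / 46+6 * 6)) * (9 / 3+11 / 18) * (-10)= 14.91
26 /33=0.79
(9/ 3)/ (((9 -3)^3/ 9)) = 1/ 8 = 0.12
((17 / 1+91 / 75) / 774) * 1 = 683 / 29025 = 0.02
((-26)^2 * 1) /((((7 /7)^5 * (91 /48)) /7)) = 2496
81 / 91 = 0.89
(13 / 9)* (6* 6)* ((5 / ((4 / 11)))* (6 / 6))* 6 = 4290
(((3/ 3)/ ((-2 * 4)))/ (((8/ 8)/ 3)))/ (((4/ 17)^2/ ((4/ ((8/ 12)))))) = -2601/ 64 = -40.64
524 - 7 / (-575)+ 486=580757 / 575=1010.01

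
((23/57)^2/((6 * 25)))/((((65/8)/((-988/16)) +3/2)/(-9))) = -529/74100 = -0.01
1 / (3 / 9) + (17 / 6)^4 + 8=97777 / 1296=75.45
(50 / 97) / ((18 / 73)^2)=133225 / 15714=8.48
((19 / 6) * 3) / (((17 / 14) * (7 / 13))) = 247 / 17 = 14.53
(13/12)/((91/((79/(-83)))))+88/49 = 87095/48804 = 1.78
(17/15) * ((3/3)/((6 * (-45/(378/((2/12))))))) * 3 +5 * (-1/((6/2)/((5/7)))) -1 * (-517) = 255806/525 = 487.25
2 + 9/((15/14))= 10.40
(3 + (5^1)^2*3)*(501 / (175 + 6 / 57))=247494 / 1109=223.17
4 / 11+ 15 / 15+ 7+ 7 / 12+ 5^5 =413681 / 132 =3133.95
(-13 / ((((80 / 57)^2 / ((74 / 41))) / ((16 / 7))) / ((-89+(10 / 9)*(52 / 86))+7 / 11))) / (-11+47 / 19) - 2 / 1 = -155049172777 / 549791550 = -282.01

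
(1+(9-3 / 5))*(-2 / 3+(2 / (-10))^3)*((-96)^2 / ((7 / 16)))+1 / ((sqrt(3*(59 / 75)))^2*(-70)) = -68967042101 / 516250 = -133592.33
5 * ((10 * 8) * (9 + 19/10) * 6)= 26160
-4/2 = -2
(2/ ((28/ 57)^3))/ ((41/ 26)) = 2407509/ 225008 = 10.70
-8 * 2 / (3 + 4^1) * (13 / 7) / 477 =-208 / 23373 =-0.01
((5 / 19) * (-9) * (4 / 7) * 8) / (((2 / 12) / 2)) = -17280 / 133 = -129.92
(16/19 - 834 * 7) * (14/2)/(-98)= 55453/133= 416.94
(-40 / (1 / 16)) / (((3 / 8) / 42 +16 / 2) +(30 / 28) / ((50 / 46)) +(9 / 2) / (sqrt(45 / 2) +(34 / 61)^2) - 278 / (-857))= -846516499975676210329600 / 12113864853463267665493 +27553119791828391936000* sqrt(10) / 12113864853463267665493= -62.69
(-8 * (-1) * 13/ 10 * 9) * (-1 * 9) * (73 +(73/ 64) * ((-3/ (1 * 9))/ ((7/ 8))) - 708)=37470303/ 70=535290.04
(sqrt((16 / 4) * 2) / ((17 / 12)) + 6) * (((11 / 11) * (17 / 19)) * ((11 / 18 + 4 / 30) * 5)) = 268 * sqrt(2) / 57 + 1139 / 57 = 26.63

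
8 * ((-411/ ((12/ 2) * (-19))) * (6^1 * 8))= 26304/ 19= 1384.42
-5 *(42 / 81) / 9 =-70 / 243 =-0.29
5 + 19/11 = 74/11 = 6.73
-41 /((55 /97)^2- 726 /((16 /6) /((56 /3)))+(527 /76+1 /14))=205229108 /25401721573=0.01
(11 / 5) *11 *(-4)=-484 / 5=-96.80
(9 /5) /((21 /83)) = 249 /35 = 7.11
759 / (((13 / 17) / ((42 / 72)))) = 30107 / 52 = 578.98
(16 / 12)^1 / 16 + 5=61 / 12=5.08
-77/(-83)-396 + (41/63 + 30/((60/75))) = -3732685/10458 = -356.92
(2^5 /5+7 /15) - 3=58 /15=3.87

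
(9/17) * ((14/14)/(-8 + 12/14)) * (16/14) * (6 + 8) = -504/425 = -1.19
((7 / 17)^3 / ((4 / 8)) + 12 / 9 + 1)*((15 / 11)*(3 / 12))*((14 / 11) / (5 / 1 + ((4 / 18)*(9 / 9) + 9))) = 11481435 / 152185088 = 0.08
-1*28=-28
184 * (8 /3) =1472 /3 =490.67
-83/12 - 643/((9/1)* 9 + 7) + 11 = -851/264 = -3.22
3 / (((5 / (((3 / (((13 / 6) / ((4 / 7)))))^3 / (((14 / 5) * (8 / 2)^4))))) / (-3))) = -6561 / 5274997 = -0.00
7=7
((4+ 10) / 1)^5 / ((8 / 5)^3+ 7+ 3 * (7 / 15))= 33614000 / 781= 43039.69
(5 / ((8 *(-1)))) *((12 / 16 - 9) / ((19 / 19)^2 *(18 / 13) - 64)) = -195 / 2368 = -0.08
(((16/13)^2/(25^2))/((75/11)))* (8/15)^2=180224/1782421875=0.00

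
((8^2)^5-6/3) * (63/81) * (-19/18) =-71403831163/81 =-881528779.79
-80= -80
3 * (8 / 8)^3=3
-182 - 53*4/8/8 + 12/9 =-8831/48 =-183.98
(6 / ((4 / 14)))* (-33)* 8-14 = -5558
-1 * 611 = -611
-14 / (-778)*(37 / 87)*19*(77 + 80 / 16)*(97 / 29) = 39141634 / 981447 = 39.88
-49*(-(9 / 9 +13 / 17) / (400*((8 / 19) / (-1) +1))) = 0.37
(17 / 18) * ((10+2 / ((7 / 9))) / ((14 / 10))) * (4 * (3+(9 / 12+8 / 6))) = 228140 / 1323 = 172.44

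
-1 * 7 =-7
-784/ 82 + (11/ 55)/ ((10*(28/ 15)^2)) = -614287/ 64288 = -9.56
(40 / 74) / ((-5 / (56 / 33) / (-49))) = 10976 / 1221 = 8.99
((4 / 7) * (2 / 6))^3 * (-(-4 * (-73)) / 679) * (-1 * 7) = 18688 / 898317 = 0.02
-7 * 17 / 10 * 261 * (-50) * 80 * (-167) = -2074741200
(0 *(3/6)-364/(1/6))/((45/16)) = -776.53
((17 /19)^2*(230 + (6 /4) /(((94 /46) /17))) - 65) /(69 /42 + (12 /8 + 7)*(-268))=-10223423 /180240441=-0.06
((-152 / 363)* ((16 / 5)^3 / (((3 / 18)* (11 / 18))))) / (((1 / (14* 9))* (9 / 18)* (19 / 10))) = -594542592 / 33275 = -17867.55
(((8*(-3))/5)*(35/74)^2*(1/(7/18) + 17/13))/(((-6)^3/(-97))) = -1198435/640692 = -1.87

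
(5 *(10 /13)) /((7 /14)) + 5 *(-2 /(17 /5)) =1050 /221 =4.75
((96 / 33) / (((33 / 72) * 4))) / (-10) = -96 / 605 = -0.16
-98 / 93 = -1.05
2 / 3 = 0.67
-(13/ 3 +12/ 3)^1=-25/ 3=-8.33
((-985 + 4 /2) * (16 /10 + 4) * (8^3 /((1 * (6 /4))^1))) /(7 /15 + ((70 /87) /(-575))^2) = -26869302497280 /6673363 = -4026351.11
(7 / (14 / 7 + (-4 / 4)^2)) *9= 21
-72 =-72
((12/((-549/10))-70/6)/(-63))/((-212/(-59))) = 42775/814716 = 0.05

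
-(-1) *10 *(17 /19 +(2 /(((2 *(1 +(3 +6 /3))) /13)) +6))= 5165 /57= 90.61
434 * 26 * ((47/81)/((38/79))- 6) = -83247710/1539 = -54092.08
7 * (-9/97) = -63/97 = -0.65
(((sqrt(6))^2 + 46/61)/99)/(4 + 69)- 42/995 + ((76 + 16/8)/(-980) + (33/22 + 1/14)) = 62355220111/42986990970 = 1.45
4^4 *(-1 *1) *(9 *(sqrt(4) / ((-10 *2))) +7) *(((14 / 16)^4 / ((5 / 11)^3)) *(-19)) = 185192.61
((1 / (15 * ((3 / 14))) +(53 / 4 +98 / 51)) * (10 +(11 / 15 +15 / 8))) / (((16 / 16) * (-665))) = -4216553 / 14364000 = -0.29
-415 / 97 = -4.28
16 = 16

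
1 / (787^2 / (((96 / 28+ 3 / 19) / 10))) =0.00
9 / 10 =0.90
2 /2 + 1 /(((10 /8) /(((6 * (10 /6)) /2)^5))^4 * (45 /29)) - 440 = 226562499996049 /9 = 25173611110672.11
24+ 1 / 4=24.25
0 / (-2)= 0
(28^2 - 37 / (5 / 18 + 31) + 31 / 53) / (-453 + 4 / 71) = -1659691101 / 959592401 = -1.73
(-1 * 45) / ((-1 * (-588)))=-0.08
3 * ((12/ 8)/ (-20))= -0.22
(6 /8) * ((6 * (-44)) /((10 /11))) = -1089 /5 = -217.80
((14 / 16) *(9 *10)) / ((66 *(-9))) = -35 / 264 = -0.13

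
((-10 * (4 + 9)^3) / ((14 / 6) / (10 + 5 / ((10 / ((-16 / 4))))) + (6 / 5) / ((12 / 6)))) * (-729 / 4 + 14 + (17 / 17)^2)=440937900 / 107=4120914.95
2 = 2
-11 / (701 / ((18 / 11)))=-18 / 701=-0.03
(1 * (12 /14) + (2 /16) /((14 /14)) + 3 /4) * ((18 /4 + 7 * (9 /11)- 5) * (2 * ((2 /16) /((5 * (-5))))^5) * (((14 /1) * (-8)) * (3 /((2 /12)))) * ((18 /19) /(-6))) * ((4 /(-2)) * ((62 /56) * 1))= 1867347 /46816000000000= 0.00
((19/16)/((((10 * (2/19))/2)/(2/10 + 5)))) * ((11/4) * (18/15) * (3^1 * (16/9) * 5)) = 51623/50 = 1032.46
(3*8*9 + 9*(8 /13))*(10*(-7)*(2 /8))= -50400 /13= -3876.92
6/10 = 3/5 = 0.60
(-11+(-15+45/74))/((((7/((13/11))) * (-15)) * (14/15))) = 24427/79772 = 0.31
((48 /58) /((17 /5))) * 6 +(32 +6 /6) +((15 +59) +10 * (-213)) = -2021.54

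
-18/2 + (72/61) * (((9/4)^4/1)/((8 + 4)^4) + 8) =221913/499712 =0.44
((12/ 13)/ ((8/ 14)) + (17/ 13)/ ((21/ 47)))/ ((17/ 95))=117800/ 4641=25.38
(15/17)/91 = 15/1547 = 0.01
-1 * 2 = -2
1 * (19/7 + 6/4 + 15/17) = 1213/238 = 5.10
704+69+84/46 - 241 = 12278/23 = 533.83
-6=-6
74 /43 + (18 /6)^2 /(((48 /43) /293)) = 1626455 /688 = 2364.03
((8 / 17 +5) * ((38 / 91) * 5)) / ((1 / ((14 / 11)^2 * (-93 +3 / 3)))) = -45517920 / 26741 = -1702.18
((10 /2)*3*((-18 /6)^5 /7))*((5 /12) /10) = -21.70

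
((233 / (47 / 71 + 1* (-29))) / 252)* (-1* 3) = 16543 / 169008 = 0.10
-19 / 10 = -1.90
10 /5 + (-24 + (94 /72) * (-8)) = -292 /9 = -32.44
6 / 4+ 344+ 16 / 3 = 2105 / 6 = 350.83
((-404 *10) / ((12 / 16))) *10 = -161600 / 3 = -53866.67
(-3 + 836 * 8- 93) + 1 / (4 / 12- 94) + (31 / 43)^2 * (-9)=3422562932 / 519569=6587.31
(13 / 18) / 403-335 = -186929 / 558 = -335.00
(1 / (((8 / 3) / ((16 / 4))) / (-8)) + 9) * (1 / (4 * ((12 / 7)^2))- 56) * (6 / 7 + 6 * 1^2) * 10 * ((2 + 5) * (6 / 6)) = 161035 / 2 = 80517.50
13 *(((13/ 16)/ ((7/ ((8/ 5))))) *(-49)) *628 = -371462/ 5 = -74292.40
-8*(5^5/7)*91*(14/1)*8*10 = -364000000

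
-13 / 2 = -6.50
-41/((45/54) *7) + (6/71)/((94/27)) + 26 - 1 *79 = -7008202/116795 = -60.00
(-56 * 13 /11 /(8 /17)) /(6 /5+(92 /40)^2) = -154700 /7139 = -21.67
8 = 8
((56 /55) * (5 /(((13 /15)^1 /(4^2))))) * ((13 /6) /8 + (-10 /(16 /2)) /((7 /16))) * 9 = -28440 /13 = -2187.69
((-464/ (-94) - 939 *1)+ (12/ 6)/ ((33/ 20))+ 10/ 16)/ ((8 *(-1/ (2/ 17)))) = 11567069/ 843744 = 13.71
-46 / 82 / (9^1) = -23 / 369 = -0.06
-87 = -87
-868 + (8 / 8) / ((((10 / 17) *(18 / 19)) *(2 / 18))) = -17037 / 20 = -851.85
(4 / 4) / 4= 1 / 4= 0.25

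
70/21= 10/3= 3.33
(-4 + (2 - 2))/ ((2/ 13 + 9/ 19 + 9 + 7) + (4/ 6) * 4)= -2964/ 14297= -0.21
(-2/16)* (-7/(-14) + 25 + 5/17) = -877/272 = -3.22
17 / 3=5.67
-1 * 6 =-6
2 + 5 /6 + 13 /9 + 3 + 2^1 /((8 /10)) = 88 /9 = 9.78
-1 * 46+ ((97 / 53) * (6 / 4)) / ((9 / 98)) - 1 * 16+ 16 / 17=-31.17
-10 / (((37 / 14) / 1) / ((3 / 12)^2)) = -35 / 148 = -0.24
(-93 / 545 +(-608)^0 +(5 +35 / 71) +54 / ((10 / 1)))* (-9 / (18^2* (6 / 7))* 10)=-3.80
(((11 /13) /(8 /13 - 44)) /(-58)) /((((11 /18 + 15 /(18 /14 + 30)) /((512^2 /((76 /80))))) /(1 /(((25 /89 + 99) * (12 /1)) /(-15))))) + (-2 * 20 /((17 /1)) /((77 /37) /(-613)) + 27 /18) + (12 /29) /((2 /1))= 148881818783363731 /214615460867962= 693.71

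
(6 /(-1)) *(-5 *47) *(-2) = -2820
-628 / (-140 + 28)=5.61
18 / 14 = 9 / 7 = 1.29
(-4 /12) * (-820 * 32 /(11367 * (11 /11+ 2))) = 26240 /102303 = 0.26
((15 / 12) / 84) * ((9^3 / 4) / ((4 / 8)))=1215 / 224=5.42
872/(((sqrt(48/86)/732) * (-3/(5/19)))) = -265960 * sqrt(258)/57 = -74946.49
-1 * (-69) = 69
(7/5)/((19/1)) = 7/95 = 0.07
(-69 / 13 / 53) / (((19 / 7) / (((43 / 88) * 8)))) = -20769 / 144001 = -0.14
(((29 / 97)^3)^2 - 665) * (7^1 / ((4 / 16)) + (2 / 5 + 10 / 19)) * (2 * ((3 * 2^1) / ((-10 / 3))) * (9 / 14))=123297233400502232832 / 2769631916388925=44517.55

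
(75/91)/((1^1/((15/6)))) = 2.06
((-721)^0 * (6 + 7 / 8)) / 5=11 / 8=1.38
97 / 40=2.42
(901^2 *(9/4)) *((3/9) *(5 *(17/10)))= 41401851/8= 5175231.38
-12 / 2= -6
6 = 6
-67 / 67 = -1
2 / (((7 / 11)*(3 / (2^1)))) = 44 / 21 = 2.10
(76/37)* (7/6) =266/111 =2.40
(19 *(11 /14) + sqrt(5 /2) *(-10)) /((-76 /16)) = -22 /7 + 20 *sqrt(10) /19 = 0.19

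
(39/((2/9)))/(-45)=-39/10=-3.90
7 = 7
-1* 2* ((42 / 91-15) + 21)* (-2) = 336 / 13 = 25.85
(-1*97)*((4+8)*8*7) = -65184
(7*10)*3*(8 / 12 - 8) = -1540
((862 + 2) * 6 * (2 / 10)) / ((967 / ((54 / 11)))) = 5.26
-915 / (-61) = 15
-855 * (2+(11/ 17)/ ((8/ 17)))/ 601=-23085/ 4808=-4.80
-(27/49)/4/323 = -27/63308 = -0.00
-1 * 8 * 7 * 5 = -280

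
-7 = -7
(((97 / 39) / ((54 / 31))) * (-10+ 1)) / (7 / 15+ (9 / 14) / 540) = -420980 / 15327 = -27.47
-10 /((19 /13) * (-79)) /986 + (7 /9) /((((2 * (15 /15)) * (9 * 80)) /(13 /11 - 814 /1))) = -0.44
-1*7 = -7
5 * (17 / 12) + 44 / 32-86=-1861 / 24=-77.54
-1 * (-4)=4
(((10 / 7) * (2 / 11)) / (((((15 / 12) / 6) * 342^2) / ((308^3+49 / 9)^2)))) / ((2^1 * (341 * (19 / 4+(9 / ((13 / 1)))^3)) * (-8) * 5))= -43406172529967769158 / 661274913834315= -65640.13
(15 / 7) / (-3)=-5 / 7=-0.71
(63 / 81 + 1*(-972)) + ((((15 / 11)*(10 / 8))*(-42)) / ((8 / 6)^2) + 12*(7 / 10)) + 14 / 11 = -15868819 / 15840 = -1001.82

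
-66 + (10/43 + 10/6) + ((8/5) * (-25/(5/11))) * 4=-53677/129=-416.10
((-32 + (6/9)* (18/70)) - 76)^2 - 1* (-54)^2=10670976/1225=8711.00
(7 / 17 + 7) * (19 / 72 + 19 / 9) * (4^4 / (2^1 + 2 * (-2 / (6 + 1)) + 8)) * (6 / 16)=33516 / 187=179.23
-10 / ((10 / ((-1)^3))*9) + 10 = 91 / 9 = 10.11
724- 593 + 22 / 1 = 153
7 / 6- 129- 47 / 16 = -6277 / 48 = -130.77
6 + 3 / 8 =51 / 8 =6.38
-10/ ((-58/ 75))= 12.93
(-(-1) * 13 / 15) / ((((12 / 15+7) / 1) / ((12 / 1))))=4 / 3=1.33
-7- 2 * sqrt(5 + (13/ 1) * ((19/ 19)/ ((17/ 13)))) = -2 * sqrt(4318)/ 17- 7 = -14.73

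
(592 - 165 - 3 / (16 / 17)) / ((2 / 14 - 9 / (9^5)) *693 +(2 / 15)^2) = 123583725 / 28842784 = 4.28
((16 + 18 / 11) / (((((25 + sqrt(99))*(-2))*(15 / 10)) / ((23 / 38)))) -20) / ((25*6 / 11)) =-1330363 / 899460 + 2231*sqrt(11) / 1499100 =-1.47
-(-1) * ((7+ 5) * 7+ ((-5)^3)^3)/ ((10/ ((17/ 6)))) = -33201697/ 60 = -553361.62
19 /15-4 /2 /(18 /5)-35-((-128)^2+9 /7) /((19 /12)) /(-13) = 59268533 /77805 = 761.76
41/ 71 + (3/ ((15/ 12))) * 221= 188497/ 355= 530.98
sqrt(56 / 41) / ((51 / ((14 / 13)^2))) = 392 * sqrt(574) / 353379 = 0.03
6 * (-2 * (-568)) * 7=47712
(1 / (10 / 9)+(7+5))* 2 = 129 / 5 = 25.80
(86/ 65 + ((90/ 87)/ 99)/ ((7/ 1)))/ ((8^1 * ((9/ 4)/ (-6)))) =-576764/ 1306305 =-0.44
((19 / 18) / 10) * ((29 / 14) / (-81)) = -551 / 204120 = -0.00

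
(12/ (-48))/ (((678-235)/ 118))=-59/ 886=-0.07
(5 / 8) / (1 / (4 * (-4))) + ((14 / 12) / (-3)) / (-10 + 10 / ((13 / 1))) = -21509 / 2160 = -9.96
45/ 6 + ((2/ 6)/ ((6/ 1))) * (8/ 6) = 409/ 54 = 7.57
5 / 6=0.83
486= 486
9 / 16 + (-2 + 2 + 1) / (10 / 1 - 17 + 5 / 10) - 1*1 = -123 / 208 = -0.59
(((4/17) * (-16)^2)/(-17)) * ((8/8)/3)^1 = -1024/867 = -1.18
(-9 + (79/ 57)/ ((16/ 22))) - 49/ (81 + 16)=-7.60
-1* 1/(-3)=1/3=0.33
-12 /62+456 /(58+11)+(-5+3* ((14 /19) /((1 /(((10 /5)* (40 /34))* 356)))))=426756947 /230299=1853.06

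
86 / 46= 43 / 23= 1.87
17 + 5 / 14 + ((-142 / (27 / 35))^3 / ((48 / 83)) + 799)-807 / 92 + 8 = -410091057705137 / 38027556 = -10784049.80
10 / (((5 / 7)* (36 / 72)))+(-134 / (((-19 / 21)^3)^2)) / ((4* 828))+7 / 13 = 3203239765985 / 112533747352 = 28.46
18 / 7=2.57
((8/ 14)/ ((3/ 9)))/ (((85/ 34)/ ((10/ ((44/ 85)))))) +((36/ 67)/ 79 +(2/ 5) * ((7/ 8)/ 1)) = 110885567/ 8151220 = 13.60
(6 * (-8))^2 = 2304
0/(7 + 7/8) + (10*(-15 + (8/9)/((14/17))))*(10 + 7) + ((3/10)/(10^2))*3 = -149089433/63000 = -2366.50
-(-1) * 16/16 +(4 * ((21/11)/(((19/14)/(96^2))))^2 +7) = 29365648053512/43681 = 672275086.50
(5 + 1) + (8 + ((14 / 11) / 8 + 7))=931 / 44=21.16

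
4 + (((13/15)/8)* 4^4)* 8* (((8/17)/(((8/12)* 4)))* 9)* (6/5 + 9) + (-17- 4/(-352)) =3581.25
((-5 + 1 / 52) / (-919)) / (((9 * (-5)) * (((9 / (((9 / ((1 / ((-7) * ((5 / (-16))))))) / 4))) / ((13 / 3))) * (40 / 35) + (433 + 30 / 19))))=-241129 / 871026586236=-0.00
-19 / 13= -1.46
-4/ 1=-4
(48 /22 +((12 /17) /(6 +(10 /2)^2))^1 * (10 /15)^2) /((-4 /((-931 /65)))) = 7.85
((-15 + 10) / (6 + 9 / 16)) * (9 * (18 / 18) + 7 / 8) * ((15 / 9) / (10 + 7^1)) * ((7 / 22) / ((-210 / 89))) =7031 / 70686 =0.10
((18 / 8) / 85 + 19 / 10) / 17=131 / 1156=0.11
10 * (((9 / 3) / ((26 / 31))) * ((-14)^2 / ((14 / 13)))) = 6510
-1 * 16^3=-4096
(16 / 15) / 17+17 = 17.06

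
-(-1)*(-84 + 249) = 165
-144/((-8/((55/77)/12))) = 15/14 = 1.07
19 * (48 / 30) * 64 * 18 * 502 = 87902208 / 5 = 17580441.60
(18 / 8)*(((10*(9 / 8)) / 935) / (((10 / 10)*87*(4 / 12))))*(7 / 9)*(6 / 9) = 21 / 43384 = 0.00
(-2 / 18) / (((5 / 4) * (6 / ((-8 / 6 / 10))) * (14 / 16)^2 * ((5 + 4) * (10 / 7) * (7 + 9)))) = 8 / 637875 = 0.00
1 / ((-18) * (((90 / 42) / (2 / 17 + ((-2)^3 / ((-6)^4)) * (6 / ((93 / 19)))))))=-32893 / 11525490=-0.00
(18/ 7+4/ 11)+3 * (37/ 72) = 4.48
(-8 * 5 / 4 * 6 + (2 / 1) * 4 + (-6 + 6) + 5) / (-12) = 47 / 12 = 3.92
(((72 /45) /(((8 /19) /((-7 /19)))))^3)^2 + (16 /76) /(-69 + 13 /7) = 105016807 /13953125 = 7.53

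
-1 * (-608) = 608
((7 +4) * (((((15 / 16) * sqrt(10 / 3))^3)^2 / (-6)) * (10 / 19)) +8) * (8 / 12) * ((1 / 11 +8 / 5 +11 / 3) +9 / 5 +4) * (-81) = 10737205275699 / 1095761920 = 9798.85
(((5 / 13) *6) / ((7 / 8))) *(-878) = -210720 / 91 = -2315.60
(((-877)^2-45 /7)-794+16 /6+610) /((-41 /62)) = -1001161492 /861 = -1162789.19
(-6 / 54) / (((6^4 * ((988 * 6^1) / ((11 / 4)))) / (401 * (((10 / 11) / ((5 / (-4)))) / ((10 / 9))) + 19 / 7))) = 100007 / 9680186880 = 0.00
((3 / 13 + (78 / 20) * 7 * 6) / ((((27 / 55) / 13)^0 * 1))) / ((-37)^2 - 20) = 10662 / 87685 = 0.12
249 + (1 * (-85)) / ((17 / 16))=169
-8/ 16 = -1/ 2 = -0.50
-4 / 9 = -0.44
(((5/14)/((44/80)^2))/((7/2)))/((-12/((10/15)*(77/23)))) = -1000/15939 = -0.06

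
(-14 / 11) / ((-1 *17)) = 14 / 187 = 0.07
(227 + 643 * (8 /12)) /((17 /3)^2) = 5901 /289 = 20.42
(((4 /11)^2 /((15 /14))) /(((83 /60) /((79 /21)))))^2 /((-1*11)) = -102252544 /9985323051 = -0.01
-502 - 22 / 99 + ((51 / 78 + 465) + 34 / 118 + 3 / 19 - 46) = -21541841 / 262314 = -82.12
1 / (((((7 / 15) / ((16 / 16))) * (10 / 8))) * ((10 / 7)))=6 / 5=1.20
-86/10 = -43/5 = -8.60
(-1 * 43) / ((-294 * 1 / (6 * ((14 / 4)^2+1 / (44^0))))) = 2279 / 196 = 11.63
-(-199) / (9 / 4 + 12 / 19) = 15124 / 219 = 69.06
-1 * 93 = -93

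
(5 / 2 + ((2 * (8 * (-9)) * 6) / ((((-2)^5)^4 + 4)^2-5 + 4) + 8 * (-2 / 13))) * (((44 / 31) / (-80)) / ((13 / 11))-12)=-390421598754635247 / 25601712737397160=-15.25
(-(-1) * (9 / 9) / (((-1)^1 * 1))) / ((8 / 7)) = -7 / 8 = -0.88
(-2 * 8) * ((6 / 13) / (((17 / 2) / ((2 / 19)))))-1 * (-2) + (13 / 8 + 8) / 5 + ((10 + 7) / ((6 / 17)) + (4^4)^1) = 155195149 / 503880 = 308.00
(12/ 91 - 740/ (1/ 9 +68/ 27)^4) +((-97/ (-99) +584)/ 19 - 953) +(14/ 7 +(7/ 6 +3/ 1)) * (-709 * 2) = -42113726847893249/ 4349742848451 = -9681.89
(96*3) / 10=144 / 5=28.80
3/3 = 1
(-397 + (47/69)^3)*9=-130314250/36501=-3570.16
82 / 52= 41 / 26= 1.58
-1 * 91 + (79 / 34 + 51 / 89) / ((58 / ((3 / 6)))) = -31933691 / 351016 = -90.98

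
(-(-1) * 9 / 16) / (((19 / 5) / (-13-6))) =-45 / 16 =-2.81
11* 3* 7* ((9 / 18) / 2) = 231 / 4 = 57.75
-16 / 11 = -1.45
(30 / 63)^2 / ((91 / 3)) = 0.01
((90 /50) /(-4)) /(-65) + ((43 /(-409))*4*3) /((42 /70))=-1114319 /531700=-2.10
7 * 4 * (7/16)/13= 49/52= 0.94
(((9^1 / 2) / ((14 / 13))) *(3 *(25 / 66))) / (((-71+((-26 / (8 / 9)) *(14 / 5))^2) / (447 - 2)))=32540625 / 102203794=0.32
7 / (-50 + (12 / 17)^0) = -1 / 7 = -0.14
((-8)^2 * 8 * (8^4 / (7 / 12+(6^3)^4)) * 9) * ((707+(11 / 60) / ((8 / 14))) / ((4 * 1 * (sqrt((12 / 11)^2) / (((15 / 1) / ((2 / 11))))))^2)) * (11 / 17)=629902877345280 / 444063596663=1418.50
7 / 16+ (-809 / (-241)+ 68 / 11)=423149 / 42416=9.98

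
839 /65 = 12.91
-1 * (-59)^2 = -3481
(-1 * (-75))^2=5625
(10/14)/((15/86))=86/21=4.10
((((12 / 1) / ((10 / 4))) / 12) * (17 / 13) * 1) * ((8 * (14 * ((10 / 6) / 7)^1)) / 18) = 272 / 351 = 0.77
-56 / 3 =-18.67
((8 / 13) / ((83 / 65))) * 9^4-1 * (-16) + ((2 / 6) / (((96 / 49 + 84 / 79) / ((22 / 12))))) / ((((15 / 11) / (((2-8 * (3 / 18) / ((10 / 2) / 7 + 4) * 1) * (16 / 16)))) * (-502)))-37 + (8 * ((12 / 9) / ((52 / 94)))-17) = 372346468724209 / 118460604600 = 3143.21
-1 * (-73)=73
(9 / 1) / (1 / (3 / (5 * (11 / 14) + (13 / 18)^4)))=19840464 / 3086767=6.43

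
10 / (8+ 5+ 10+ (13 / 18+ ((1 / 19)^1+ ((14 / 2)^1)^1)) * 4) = 1710 / 9251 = 0.18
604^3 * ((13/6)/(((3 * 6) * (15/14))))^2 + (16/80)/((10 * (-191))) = 174259704029311/62657550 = 2781144.56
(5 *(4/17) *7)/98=10/119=0.08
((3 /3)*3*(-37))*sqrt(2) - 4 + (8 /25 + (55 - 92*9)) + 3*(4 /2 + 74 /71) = -1362407 /1775 - 111*sqrt(2) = -924.53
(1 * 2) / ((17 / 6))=0.71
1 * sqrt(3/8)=sqrt(6)/4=0.61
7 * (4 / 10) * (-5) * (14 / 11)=-196 / 11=-17.82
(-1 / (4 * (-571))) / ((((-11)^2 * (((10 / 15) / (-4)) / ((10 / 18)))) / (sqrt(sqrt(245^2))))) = -35 * sqrt(5) / 414546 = -0.00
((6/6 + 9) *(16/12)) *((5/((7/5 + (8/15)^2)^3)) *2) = 1518750000/54439939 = 27.90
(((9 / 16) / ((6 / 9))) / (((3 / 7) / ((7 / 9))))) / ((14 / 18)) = 63 / 32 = 1.97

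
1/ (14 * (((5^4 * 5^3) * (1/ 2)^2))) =2/ 546875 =0.00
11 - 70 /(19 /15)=-841 /19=-44.26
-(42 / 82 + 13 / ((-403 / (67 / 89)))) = -55192 / 113119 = -0.49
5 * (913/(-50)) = -91.30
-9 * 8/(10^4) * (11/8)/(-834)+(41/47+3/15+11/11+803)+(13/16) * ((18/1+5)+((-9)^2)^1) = 116231523551/130660000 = 889.57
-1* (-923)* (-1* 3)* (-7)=19383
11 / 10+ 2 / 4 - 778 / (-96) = 2329 / 240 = 9.70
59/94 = 0.63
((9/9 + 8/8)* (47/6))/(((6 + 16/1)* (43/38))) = 893/1419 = 0.63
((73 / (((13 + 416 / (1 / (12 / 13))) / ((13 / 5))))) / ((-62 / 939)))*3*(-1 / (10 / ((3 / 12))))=0.54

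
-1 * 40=-40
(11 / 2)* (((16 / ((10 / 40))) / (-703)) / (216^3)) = -11 / 221394384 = -0.00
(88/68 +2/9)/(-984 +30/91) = -10556/6847821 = -0.00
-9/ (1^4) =-9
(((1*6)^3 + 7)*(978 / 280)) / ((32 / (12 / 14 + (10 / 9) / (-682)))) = 668058271 / 32081280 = 20.82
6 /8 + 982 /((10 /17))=33403 /20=1670.15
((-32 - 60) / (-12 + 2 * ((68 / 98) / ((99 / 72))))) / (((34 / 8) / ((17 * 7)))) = 347116 / 1481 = 234.38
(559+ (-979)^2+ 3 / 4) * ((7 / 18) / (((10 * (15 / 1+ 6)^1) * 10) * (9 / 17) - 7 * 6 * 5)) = 65212051 / 157680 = 413.57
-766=-766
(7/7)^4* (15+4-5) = 14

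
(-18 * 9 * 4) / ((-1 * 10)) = 324 / 5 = 64.80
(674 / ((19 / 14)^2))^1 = 132104 / 361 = 365.94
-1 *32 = -32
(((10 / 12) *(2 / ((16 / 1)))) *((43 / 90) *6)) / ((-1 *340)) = -0.00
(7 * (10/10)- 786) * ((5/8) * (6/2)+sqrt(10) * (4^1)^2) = -12464 * sqrt(10)- 11685/8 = -40875.25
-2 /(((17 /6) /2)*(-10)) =12 /85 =0.14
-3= -3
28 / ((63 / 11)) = 44 / 9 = 4.89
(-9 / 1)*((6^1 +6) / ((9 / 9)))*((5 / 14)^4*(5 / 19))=-84375 / 182476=-0.46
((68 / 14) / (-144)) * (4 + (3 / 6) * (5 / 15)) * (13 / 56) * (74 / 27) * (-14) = 204425 / 163296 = 1.25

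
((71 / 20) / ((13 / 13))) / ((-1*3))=-71 / 60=-1.18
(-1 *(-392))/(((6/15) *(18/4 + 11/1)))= 1960/31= 63.23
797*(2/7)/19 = 1594/133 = 11.98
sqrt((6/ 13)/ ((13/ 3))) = 3*sqrt(2)/ 13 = 0.33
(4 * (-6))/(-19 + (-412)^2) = -8/56575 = -0.00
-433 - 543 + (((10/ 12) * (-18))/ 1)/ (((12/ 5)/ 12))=-1051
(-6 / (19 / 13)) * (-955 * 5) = 372450 / 19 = 19602.63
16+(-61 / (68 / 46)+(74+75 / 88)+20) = 104103 / 1496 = 69.59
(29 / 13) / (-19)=-29 / 247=-0.12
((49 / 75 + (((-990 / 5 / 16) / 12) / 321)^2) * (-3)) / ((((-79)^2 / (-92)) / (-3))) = -39638712831 / 457300537600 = -0.09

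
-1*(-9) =9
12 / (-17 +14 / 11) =-132 / 173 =-0.76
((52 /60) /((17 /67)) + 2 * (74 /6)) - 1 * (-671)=699.08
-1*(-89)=89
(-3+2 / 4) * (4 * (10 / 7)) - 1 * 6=-142 / 7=-20.29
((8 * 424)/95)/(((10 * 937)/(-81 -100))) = -0.69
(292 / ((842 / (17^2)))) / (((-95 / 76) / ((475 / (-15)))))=3206744 / 1263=2538.99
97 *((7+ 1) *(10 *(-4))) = -31040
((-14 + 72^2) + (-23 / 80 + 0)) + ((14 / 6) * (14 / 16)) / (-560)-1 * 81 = 9770321 / 1920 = 5088.71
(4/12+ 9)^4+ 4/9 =614692/81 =7588.79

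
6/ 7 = 0.86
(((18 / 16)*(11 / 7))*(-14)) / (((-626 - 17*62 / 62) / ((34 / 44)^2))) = 2601 / 113168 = 0.02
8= 8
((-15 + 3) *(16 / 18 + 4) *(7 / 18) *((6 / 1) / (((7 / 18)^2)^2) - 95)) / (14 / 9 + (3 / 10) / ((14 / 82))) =-353549680 / 306789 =-1152.42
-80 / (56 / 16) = -160 / 7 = -22.86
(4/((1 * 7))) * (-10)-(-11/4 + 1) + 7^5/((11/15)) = 7057719/308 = 22914.67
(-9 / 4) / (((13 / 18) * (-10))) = 81 / 260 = 0.31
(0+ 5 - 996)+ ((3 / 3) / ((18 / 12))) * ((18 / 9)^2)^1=-2965 / 3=-988.33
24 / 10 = 12 / 5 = 2.40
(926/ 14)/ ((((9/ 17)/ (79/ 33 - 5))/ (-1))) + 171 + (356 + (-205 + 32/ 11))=1352392/ 2079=650.50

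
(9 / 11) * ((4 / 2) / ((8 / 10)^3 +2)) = 1125 / 1727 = 0.65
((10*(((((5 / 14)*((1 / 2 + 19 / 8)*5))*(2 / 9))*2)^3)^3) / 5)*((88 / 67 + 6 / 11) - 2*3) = -748922882459514617919921875 / 53936694575578047873024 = -13885.22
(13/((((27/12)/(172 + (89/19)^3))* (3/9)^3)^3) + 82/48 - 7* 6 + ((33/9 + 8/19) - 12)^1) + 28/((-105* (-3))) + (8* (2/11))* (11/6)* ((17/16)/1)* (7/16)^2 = 466061389316.94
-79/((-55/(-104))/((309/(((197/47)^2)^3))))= -27365668241206776/3214845057002095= -8.51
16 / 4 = 4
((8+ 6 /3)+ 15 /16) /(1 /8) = 175 /2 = 87.50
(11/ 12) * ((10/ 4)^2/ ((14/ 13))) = 3575/ 672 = 5.32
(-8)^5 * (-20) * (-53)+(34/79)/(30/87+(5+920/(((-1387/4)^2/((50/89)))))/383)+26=-1867567179455047586992/53767615036025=-34734052.80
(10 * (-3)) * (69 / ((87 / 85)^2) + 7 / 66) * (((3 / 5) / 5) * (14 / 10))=-76896477 / 231275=-332.49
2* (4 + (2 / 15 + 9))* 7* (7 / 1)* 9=57918 / 5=11583.60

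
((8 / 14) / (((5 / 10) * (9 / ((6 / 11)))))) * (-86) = -1376 / 231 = -5.96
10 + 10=20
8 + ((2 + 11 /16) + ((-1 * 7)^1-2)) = 27 /16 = 1.69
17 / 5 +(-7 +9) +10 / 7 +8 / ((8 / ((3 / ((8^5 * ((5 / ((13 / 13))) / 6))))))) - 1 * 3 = 2195519 / 573440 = 3.83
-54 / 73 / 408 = -9 / 4964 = -0.00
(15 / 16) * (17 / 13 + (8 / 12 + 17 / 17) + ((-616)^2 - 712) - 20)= 4615735 / 13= 355056.54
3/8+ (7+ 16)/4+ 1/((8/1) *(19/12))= 943/152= 6.20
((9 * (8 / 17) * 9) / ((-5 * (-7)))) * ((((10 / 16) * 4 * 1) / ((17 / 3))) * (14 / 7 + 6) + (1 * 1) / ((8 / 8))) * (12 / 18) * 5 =4752 / 289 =16.44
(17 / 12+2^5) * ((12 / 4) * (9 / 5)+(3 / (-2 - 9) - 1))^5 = 241698334952707 / 6039412500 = 40020.17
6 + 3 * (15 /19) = 159 /19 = 8.37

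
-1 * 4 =-4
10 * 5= 50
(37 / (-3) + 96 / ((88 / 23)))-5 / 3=122 / 11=11.09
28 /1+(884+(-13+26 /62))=27882 /31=899.42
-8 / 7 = -1.14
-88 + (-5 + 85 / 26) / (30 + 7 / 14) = -69829 / 793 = -88.06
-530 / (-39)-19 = -211 / 39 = -5.41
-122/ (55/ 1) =-122/ 55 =-2.22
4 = 4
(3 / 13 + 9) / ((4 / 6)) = 180 / 13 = 13.85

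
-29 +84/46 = -625/23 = -27.17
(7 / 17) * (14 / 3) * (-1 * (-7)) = 13.45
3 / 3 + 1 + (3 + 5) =10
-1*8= -8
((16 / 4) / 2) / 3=2 / 3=0.67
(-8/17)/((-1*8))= 1/17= 0.06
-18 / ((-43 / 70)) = 1260 / 43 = 29.30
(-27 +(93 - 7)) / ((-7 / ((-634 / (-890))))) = -6.00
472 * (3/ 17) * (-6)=-8496/ 17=-499.76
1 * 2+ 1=3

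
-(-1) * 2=2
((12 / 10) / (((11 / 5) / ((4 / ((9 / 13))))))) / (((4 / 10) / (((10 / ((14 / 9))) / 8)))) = 6.33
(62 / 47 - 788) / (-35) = 5282 / 235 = 22.48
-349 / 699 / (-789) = 349 / 551511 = 0.00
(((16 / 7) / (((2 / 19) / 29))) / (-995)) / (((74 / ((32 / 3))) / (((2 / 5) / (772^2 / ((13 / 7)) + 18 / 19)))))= -600704 / 5282915132775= -0.00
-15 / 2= -7.50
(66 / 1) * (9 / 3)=198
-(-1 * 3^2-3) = 12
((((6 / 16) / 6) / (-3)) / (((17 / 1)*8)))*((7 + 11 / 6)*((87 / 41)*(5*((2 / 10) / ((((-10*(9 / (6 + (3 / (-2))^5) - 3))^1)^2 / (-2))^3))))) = 2182320209 / 39715414382466144000000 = 0.00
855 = 855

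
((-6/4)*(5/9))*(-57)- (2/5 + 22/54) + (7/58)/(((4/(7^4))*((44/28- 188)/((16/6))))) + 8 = 12183749/227070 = 53.66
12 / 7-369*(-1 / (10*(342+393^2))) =294881 / 171990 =1.71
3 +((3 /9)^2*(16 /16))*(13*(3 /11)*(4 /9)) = 943 /297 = 3.18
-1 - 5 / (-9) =-4 / 9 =-0.44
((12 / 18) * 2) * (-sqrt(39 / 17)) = -4 * sqrt(663) / 51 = -2.02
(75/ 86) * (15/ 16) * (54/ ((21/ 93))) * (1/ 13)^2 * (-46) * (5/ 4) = -66.52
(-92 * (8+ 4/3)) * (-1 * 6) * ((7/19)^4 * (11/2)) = 68034736/130321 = 522.06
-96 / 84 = -8 / 7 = -1.14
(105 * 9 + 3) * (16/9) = 1685.33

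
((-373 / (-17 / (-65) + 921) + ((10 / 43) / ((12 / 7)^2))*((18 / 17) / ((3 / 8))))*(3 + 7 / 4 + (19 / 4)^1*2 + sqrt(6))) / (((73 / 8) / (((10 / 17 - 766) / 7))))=1240153161040*sqrt(6) / 570393745131 + 5890727514940 / 190131248377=36.31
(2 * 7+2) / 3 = 16 / 3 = 5.33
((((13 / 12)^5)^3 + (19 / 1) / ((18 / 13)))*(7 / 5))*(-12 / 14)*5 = -262604466843137029 / 2567836929097728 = -102.27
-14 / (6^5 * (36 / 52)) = -91 / 34992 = -0.00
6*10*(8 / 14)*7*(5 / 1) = 1200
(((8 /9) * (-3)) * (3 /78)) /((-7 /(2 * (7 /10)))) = 4 /195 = 0.02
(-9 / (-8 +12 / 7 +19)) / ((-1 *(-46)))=-63 / 4094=-0.02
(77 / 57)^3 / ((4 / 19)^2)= 55.62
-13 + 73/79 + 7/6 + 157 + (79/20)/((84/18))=9750749/66360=146.94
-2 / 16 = -1 / 8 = -0.12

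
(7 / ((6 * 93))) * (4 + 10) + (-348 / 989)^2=81715945 / 272895759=0.30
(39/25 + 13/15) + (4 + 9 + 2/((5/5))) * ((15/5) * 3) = 10307/75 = 137.43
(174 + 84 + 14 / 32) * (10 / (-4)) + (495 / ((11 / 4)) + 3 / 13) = -193799 / 416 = -465.86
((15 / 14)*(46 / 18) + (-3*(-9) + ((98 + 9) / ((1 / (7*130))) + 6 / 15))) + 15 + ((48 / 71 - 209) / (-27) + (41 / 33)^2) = 1581878966581 / 16236990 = 97424.40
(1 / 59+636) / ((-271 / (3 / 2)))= -112575 / 31978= -3.52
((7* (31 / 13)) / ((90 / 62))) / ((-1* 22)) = -6727 / 12870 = -0.52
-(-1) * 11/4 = 11/4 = 2.75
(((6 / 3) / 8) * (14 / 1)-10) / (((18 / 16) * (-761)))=52 / 6849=0.01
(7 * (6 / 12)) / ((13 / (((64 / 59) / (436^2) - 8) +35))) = 132485059 / 18225454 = 7.27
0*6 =0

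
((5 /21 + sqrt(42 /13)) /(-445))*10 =-2*sqrt(546) /1157 - 10 /1869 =-0.05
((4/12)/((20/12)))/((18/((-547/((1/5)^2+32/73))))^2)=199310595125/246929796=807.15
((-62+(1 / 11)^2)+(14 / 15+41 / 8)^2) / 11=-44062391 / 19166400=-2.30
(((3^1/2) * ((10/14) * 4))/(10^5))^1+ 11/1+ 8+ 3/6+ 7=1855003/70000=26.50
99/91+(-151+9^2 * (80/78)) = -6082/91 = -66.84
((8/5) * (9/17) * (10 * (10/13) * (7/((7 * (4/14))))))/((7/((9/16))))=405/221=1.83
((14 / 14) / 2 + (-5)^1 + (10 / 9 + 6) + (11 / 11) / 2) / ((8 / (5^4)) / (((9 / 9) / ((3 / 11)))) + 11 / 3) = 192500 / 227091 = 0.85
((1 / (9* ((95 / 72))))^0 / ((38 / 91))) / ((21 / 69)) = 299 / 38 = 7.87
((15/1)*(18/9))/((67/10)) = 300/67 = 4.48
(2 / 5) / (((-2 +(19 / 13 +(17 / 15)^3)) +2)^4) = 741137031298828125 / 134192563945416704648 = 0.01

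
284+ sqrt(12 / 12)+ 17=302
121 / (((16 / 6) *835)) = 363 / 6680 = 0.05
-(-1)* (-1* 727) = -727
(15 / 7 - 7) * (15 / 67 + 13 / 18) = -2771 / 603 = -4.60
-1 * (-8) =8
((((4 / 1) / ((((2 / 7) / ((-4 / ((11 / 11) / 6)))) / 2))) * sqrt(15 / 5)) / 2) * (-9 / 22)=1512 * sqrt(3) / 11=238.08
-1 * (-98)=98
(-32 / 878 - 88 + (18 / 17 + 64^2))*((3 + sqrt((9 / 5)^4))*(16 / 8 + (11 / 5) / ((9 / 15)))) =1555805368 / 10975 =141759.03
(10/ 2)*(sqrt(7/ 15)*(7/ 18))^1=7*sqrt(105)/ 54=1.33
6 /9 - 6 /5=-8 /15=-0.53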